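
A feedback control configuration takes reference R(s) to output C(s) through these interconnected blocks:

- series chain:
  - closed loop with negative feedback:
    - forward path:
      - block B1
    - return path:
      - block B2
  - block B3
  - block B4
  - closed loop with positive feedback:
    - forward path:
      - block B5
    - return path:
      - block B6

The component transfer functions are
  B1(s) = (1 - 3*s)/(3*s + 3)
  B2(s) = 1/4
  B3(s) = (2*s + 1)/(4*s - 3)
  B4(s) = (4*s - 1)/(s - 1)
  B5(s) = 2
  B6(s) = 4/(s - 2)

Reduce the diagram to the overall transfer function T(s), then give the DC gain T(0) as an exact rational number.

Answer: -8/195

Working:
1. close the feedback loop around B1, B2 = (4 - 12*s)/(9*s + 13)
2. feedback reduction of B5, B6 = (2*s - 4)/(s - 10)
3. series reduction of [B1/(1+B1*B2)], B3, B4, [B5/(1-B5*B6)] = (-192*s^4 + 400*s^3 + 8*s^2 - 88*s + 16)/(36*s^4 - 371*s^3 + 46*s^2 + 679*s - 390)
Evaluating the step-3 result (the overall T(s)) at s = 0 gives T(0) = 16/(-390) = -8/195.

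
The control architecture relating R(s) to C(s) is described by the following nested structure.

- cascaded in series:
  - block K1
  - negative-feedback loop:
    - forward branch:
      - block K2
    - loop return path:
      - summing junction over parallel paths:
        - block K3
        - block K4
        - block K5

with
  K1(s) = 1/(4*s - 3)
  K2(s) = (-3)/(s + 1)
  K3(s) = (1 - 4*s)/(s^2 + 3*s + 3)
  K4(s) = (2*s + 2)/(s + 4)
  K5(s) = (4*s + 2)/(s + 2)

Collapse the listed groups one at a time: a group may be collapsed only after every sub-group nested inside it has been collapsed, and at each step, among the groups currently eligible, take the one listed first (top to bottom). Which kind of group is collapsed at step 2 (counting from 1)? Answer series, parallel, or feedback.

[1] sum the parallel branches K3, K4, K5
[2] feedback reduction of K2, (K3+K4+K5)
[3] reduce the series chain K1, [K2/(1+K2*(K3+K4+K5))]
The group at step 2 is a feedback group.

Final answer: feedback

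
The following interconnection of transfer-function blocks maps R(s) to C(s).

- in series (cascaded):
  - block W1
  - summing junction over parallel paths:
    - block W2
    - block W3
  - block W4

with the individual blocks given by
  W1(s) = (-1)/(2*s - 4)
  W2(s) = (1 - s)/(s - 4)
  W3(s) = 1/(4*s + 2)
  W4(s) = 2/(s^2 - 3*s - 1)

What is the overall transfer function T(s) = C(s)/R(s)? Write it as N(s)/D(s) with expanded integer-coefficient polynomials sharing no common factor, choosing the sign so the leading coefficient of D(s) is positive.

Answer: (4*s^2 - 3*s + 2)/(4*s^5 - 34*s^4 + 82*s^3 - 22*s^2 - 68*s - 16)

Working:
(1) add W2, W3 (parallel) = (-4*s^2 + 3*s - 2)/(4*s^2 - 14*s - 8)
(2) series reduction of W1, (W2+W3), W4; the result is T(s) itself (integer coefficients, no common factor, positive leading denominator coefficient)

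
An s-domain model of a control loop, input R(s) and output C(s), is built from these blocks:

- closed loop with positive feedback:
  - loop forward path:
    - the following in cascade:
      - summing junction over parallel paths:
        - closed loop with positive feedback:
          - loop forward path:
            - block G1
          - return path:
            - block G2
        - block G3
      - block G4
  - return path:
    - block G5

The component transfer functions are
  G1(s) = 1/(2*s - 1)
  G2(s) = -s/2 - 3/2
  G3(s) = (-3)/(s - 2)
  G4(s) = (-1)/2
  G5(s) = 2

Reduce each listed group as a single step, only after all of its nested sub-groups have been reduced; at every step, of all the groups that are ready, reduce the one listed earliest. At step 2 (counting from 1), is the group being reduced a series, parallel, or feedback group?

Reducing step by step:

Step 1 - apply the feedback formula to G1, G2
Step 2 - sum the parallel branches [G1/(1-G1*G2)], G3
Step 3 - reduce the series chain ([G1/(1-G1*G2)]+G3), G4
Step 4 - collapse the loop ((([G1/(1-G1*G2)]+G3)*G4) forward, G5 return)
Step 2 collapses a parallel group.

Answer: parallel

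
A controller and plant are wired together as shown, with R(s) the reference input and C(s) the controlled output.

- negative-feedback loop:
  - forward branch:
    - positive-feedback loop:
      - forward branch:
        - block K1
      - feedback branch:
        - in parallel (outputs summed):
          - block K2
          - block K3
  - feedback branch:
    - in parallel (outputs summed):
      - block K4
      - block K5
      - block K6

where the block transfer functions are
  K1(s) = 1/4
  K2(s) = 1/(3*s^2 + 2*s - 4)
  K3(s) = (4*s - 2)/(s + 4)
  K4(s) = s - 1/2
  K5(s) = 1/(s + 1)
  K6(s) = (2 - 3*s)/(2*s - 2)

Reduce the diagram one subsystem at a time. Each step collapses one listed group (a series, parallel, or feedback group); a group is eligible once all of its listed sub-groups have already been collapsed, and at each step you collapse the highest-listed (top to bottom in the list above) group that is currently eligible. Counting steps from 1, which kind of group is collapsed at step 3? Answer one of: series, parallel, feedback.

Step 1. reduce the parallel group K2, K3
Step 2. collapse the loop (K1 forward, (K2+K3) return)
Step 3. combine K4, K5, K6 in parallel
Step 4. reduce the feedback loop with forward [K1/(1-K1*(K2+K3))] and return (K4+K5+K6)
The group at step 3 is a parallel group.

Final answer: parallel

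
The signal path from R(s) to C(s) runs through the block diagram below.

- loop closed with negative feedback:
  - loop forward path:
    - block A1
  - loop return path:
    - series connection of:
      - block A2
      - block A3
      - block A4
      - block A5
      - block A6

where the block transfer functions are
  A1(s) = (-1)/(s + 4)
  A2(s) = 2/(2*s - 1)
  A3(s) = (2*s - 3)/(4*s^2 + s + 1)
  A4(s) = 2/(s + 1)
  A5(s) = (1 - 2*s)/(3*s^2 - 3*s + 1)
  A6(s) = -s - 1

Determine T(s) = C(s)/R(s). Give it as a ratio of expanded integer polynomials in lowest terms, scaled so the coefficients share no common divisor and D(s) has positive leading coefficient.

Step 1 - cascade A2, A3, A4, A5, A6; result (8*s - 12)/(12*s^4 - 9*s^3 + 4*s^2 - 2*s + 1)
Step 2 - collapse the loop (A1 forward, (A2*A3*A4*A5*A6) return), which is the overall transfer function T(s) = C(s)/R(s) in lowest terms

Hence the answer: (-12*s^4 + 9*s^3 - 4*s^2 + 2*s - 1)/(12*s^5 + 39*s^4 - 32*s^3 + 14*s^2 - 15*s + 16)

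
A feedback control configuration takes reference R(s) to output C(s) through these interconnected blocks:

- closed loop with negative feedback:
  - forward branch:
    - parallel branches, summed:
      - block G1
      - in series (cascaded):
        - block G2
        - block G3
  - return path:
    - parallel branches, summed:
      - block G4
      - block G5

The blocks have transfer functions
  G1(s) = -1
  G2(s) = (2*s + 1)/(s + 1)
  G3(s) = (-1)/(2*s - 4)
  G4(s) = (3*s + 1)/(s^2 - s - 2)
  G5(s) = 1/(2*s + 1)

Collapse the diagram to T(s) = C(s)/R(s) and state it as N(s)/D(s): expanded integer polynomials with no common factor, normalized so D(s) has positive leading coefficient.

[1] reduce the series chain G2, G3, giving (-2*s - 1)/(2*s^2 - 2*s - 4)
[2] combine G1, (G2*G3) in parallel, giving (3 - 2*s^2)/(2*s^2 - 2*s - 4)
[3] add G4, G5 (parallel), giving (7*s^2 + 4*s - 1)/(2*s^3 - s^2 - 5*s - 2)
[4] feedback reduction of (G1+(G2*G3)), (G4+G5): this yields T(s), and no further normalization is needed

Final answer: (-4*s^5 + 2*s^4 + 16*s^3 + s^2 - 15*s - 6)/(4*s^5 - 20*s^4 - 24*s^3 + 33*s^2 + 36*s + 5)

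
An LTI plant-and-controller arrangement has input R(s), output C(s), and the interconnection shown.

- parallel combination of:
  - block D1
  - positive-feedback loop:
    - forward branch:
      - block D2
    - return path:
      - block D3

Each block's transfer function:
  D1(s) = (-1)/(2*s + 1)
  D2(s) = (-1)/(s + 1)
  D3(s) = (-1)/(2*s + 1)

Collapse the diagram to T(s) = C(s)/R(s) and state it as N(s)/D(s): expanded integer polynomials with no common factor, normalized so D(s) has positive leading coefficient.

[1] close the feedback loop around D2, D3, giving (-2*s - 1)/(2*s^2 + 3*s)
[2] add D1, [D2/(1-D2*D3)] (parallel); the result is T(s) itself (integer coefficients, no common factor, positive leading denominator coefficient)

Therefore the answer is (-6*s^2 - 7*s - 1)/(4*s^3 + 8*s^2 + 3*s).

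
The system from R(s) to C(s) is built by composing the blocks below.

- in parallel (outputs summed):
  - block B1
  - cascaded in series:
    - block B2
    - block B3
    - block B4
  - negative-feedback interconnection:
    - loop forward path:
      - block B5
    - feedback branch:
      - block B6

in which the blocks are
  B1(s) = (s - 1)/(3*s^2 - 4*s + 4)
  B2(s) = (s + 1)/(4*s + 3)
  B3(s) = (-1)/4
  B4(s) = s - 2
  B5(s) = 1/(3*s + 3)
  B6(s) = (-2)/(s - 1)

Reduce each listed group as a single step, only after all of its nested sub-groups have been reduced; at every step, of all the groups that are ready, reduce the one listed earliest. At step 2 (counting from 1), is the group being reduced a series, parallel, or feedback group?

The answer is feedback.

Reasoning:
(1) series reduction of B2, B3, B4
(2) collapse the loop (B5 forward, B6 return)
(3) combine B1, (B2*B3*B4), [B5/(1+B5*B6)] in parallel
So the answer for step 2 is feedback.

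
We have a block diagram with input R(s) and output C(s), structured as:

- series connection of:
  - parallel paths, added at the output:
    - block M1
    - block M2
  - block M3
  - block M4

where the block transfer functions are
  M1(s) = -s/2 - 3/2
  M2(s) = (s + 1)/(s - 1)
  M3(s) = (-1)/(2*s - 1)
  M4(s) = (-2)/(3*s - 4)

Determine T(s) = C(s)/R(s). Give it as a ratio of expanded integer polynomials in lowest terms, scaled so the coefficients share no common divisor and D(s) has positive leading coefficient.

(1) sum the parallel branches M1, M2; result (5 - s^2)/(2*s - 2)
(2) combine (M1+M2), M3, M4 in series; the result is T(s) itself (integer coefficients, no common factor, positive leading denominator coefficient)

Final answer: (5 - s^2)/(6*s^3 - 17*s^2 + 15*s - 4)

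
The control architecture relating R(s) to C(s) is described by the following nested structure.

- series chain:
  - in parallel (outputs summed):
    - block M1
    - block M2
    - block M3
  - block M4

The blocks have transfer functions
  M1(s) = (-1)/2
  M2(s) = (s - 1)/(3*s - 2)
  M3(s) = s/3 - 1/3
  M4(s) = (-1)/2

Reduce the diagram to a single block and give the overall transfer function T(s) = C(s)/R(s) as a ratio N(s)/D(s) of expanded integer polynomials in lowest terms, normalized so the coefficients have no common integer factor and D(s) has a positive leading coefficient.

[1] reduce the parallel group M1, M2, M3: (6*s^2 - 13*s + 4)/(18*s - 12)
[2] series reduction of (M1+M2+M3), M4, giving the overall T(s)

Final answer: (-6*s^2 + 13*s - 4)/(36*s - 24)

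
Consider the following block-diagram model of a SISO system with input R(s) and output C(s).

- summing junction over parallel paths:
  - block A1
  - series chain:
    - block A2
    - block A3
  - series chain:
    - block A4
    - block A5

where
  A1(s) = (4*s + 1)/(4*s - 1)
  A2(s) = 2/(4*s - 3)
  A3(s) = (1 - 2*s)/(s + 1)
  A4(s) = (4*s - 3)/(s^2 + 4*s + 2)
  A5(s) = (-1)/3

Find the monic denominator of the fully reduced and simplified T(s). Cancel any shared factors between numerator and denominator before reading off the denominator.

Answer: s^5 + 4*s^4 + 19*s^3/16 - 49*s^2/16 - 7*s/8 + 3/8

Working:
1. combine A2, A3 in series; result (2 - 4*s)/(4*s^2 + s - 3)
2. multiply A4, A5 (series); result (3 - 4*s)/(3*s^2 + 12*s + 6)
3. combine A1, (A2*A3), (A4*A5) in parallel; result (48*s^5 + 104*s^4 + 51*s^3 + s^2 - 105*s - 21)/(48*s^5 + 192*s^4 + 57*s^3 - 147*s^2 - 42*s + 18)
T(s) is the step-3 result (common factors already cancelled). Leading coefficient of the denominator: 48. Divide through by 48 for the monic polynomial.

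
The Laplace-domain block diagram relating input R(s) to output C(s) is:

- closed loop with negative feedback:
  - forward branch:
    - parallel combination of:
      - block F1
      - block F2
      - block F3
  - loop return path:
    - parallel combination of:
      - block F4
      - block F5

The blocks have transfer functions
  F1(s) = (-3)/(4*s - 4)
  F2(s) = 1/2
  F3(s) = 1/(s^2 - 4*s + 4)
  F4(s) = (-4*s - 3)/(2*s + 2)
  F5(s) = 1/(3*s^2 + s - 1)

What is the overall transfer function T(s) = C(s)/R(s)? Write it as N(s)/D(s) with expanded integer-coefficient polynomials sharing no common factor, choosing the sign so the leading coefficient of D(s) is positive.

Answer: (12*s^6 - 62*s^5 + 88*s^4 + 108*s^3 - 166*s^2 - 64*s + 48)/(42*s^5 - 177*s^4 - 5*s^3 + 255*s^2 + 24*s - 88)

Working:
1. add F1, F2, F3 (parallel) -> (2*s^3 - 13*s^2 + 32*s - 24)/(4*s^3 - 20*s^2 + 32*s - 16)
2. combine F4, F5 in parallel -> (-12*s^3 - 13*s^2 + 3*s + 5)/(6*s^3 + 8*s^2 - 2)
3. close the feedback loop around (F1+F2+F3), (F4+F5) - this is the overall T(s), already in the required normalized form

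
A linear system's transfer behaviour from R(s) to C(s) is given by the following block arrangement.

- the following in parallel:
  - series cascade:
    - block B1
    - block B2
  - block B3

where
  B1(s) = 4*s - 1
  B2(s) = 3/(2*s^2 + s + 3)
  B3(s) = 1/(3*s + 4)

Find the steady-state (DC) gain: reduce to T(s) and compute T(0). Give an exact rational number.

Answer: -3/4

Working:
1. cascade B1, B2 -> (12*s - 3)/(2*s^2 + s + 3)
2. sum the parallel branches (B1*B2), B3 -> (38*s^2 + 40*s - 9)/(6*s^3 + 11*s^2 + 13*s + 12)
That last expression is T(s); at s = 0 only the constant terms survive, so T(0) = -9/12 = -3/4.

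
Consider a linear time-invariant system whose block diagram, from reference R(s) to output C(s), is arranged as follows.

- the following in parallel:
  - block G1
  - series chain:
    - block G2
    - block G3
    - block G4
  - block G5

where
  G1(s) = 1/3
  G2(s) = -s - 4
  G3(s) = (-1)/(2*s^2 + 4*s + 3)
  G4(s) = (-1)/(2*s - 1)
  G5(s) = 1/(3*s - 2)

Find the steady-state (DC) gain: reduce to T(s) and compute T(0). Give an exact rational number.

[1] reduce the series chain G2, G3, G4 gives (-s - 4)/(4*s^3 + 6*s^2 + 2*s - 3)
[2] parallel reduction of G1, (G2*G3*G4), G5 gives (12*s^4 + 22*s^3 + 3*s^2 - 37*s + 21)/(36*s^4 + 30*s^3 - 18*s^2 - 39*s + 18)
Step 2 gives the overall T(s). Then T(0) = 21/18 = 7/6.

Final answer: 7/6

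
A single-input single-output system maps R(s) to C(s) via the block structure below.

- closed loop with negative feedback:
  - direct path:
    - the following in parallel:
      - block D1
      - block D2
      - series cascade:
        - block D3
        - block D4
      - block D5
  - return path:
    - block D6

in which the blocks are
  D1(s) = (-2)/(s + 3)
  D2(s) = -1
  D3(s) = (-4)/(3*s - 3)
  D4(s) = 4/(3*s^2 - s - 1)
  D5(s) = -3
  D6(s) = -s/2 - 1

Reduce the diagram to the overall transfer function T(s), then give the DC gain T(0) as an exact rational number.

Answer: -10/11

Working:
1. combine D3, D4 in series -> (-16)/(9*s^3 - 12*s^2 + 3)
2. combine D1, D2, (D3*D4), D5 in parallel -> (-36*s^4 - 78*s^3 + 168*s^2 - 28*s - 90)/(9*s^4 + 15*s^3 - 36*s^2 + 3*s + 9)
3. reduce the feedback loop with forward (D1+D2+(D3*D4)+D5) and return D6 -> (-36*s^4 - 78*s^3 + 168*s^2 - 28*s - 90)/(18*s^5 + 84*s^4 + 9*s^3 - 190*s^2 + 76*s + 99)
The step-3 result is T(s). Setting s = 0: T(0) = -90/99 = -10/11.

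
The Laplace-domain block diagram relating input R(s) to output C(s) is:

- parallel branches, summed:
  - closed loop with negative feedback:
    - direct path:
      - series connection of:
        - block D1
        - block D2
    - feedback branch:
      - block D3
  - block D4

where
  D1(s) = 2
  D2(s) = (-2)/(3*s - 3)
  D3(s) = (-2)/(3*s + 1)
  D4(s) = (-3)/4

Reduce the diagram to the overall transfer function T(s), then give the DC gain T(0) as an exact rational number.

The answer is -31/20.

Reasoning:
Step 1: multiply D1, D2 (series), giving (-4)/(3*s - 3)
Step 2: reduce the feedback loop with forward (D1*D2) and return D3, giving (-12*s - 4)/(9*s^2 - 6*s + 5)
Step 3: add [(D1*D2)/(1+(D1*D2)*D3)], D4 (parallel), giving (-27*s^2 - 30*s - 31)/(36*s^2 - 24*s + 20)
That last expression is T(s); at s = 0 only the constant terms survive, so T(0) = -31/20.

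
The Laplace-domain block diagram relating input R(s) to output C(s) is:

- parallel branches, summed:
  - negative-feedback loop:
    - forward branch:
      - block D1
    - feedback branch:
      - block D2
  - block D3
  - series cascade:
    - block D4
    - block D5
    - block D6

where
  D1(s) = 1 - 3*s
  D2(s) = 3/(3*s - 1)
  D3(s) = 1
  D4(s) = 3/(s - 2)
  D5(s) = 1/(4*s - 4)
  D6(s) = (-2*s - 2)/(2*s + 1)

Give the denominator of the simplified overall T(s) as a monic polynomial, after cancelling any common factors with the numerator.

[1] feedback reduction of D1, D2 -> 3*s/2 - 1/2
[2] series reduction of D4, D5, D6 -> (-3*s - 3)/(4*s^3 - 10*s^2 + 2*s + 4)
[3] reduce the parallel group [D1/(1+D1*D2)], D3, (D4*D5*D6) -> (6*s^4 - 13*s^3 - 2*s^2 + 4*s - 1)/(4*s^3 - 10*s^2 + 2*s + 4)
The result of step 3 is T(s) in lowest terms. Its denominator has leading coefficient 4; dividing the denominator through by 4 makes it monic.

Therefore the answer is s^3 - 5*s^2/2 + s/2 + 1.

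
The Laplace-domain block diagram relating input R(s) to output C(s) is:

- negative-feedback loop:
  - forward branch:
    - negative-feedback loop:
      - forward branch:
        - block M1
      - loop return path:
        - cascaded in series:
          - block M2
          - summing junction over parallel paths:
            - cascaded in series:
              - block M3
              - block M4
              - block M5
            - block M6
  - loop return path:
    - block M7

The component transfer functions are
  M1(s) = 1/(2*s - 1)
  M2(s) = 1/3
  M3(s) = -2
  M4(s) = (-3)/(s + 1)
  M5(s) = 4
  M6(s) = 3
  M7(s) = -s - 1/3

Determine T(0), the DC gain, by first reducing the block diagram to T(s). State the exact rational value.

Answer: 3/23

Working:
Step 1 - combine M3, M4, M5 in series = 24/(s + 1)
Step 2 - parallel reduction of (M3*M4*M5), M6 = (3*s + 27)/(s + 1)
Step 3 - cascade M2, ((M3*M4*M5)+M6) = (s + 9)/(s + 1)
Step 4 - apply the feedback formula to M1, (M2*((M3*M4*M5)+M6)) = (s + 1)/(2*s^2 + 2*s + 8)
Step 5 - close the feedback loop around [M1/(1+M1*(M2*((M3*M4*M5)+M6)))], M7 = (3*s + 3)/(3*s^2 + 2*s + 23)
Evaluating the step-5 result (the overall T(s)) at s = 0 gives T(0) = 3/23.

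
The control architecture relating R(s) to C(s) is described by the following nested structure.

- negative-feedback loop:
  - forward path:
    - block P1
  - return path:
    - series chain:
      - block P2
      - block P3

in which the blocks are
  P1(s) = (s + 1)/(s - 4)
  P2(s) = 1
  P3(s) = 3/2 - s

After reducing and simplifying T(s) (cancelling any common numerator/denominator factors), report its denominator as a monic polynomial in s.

Answer: s^2 - 3*s/2 + 5/2

Working:
[1] reduce the series chain P2, P3 -> 3/2 - s
[2] apply the feedback formula to P1, (P2*P3) -> (-2*s - 2)/(2*s^2 - 3*s + 5)
The result of step 2 is T(s) in lowest terms. Its denominator has leading coefficient 2; dividing the denominator through by 2 makes it monic.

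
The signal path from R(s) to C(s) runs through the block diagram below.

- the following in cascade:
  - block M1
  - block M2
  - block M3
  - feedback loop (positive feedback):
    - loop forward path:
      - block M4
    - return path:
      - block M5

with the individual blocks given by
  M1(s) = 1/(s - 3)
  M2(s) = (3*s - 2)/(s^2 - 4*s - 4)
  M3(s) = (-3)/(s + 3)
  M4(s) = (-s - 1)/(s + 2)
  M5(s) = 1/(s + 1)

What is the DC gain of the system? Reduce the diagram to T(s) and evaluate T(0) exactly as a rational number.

Answer: -1/18

Working:
1. close the feedback loop around M4, M5; result (-s - 1)/(s + 3)
2. series reduction of M1, M2, M3, [M4/(1-M4*M5)]; result (9*s^2 + 3*s - 6)/(s^5 - s^4 - 25*s^3 - 3*s^2 + 144*s + 108)
The step-2 result is T(s). Setting s = 0: T(0) = -6/108 = -1/18.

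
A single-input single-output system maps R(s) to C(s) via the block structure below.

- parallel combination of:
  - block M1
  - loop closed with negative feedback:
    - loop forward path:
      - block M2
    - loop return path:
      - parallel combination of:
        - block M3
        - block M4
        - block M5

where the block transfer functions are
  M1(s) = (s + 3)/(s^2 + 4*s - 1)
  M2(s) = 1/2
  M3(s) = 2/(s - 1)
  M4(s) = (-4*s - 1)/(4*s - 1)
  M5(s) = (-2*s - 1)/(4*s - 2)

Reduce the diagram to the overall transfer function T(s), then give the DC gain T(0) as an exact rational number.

Step 1 - parallel reduction of M3, M4, M5 -> (-24*s^3 + 58*s^2 - 23*s + 1)/(16*s^3 - 28*s^2 + 14*s - 2)
Step 2 - reduce the feedback loop with forward M2 and return (M3+M4+M5) -> (16*s^3 - 28*s^2 + 14*s - 2)/(8*s^3 + 2*s^2 + 5*s - 3)
Step 3 - reduce the parallel group M1, [M2/(1+M2*(M3+M4+M5))] -> (16*s^5 + 44*s^4 - 88*s^3 + 93*s^2 - 10*s - 7)/(8*s^5 + 34*s^4 + 5*s^3 + 15*s^2 - 17*s + 3)
The step-3 result is T(s). Setting s = 0: T(0) = -7/3.

Therefore the answer is -7/3.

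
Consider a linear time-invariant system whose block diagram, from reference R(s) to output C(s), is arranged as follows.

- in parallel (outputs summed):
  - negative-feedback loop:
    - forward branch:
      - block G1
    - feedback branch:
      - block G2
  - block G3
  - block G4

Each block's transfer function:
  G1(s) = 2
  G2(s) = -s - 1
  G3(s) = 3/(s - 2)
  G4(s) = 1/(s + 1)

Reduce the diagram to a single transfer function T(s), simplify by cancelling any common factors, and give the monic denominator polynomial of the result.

Step 1 - collapse the loop (G1 forward, G2 return) -> (-2)/(2*s + 1)
Step 2 - reduce the parallel group [G1/(1+G1*G2)], G3, G4 -> (6*s^2 + 8*s + 5)/(2*s^3 - s^2 - 5*s - 2)
That last expression is T(s), already simplified. Scaling its denominator by 1/2 (the reciprocal of the leading coefficient) yields the monic denominator.

Therefore the answer is s^3 - s^2/2 - 5*s/2 - 1.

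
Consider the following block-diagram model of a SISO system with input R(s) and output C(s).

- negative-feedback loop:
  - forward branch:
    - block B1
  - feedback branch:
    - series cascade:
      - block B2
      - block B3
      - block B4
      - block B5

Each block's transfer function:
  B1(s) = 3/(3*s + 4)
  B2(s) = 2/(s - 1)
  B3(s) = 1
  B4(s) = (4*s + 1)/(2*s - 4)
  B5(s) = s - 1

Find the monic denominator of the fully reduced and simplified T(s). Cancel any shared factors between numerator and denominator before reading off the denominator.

Step 1 - reduce the series chain B2, B3, B4, B5; result (4*s + 1)/(s - 2)
Step 2 - feedback reduction of B1, (B2*B3*B4*B5); result (3*s - 6)/(3*s^2 + 10*s - 5)
T(s) is the step-2 result (common factors already cancelled). Leading coefficient of the denominator: 3. Divide through by 3 for the monic polynomial.

Therefore the answer is s^2 + 10*s/3 - 5/3.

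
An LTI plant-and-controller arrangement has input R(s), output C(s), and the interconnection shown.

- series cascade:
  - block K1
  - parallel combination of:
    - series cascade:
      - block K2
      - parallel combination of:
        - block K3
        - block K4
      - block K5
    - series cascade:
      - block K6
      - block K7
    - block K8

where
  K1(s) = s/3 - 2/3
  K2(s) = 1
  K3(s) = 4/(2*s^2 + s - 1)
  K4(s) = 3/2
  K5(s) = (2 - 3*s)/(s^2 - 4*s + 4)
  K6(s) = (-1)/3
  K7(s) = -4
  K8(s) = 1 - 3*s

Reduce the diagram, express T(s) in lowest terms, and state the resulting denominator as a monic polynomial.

First reduce the diagram to T(s).

Step 1. parallel reduction of K3, K4; result (6*s^2 + 3*s + 5)/(4*s^2 + 2*s - 2)
Step 2. reduce the series chain K2, (K3+K4), K5; result (-18*s^3 + 3*s^2 - 9*s + 10)/(4*s^4 - 14*s^3 + 6*s^2 + 16*s - 8)
Step 3. multiply K6, K7 (series); result 4/3
Step 4. combine (K2*(K3+K4)*K5), (K6*K7), K8 in parallel; result (-36*s^5 + 154*s^4 - 206*s^3 - 93*s^2 + 157*s - 26)/(12*s^4 - 42*s^3 + 18*s^2 + 48*s - 24)
Step 5. series reduction of K1, ((K2*(K3+K4)*K5)+(K6*K7)+K8); result (-36*s^5 + 154*s^4 - 206*s^3 - 93*s^2 + 157*s - 26)/(36*s^3 - 54*s^2 - 54*s + 36)
Step 5 gives the fully reduced T(s), with no common factor left to cancel. The denominator's leading coefficient is 36, so divide each of its coefficients by 36 to get the monic form.

Answer: s^3 - 3*s^2/2 - 3*s/2 + 1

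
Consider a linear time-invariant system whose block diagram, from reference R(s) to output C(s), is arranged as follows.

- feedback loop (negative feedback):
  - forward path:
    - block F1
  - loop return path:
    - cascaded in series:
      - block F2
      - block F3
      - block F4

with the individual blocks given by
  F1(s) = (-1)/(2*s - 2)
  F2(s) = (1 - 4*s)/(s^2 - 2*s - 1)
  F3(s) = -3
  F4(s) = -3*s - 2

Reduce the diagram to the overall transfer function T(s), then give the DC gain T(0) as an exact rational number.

Step 1 - combine F2, F3, F4 in series = (-36*s^2 - 15*s + 6)/(s^2 - 2*s - 1)
Step 2 - collapse the loop (F1 forward, (F2*F3*F4) return) = (-s^2 + 2*s + 1)/(2*s^3 + 30*s^2 + 17*s - 4)
The step-2 result is T(s). Setting s = 0: T(0) = 1/(-4) = -1/4.

Final answer: -1/4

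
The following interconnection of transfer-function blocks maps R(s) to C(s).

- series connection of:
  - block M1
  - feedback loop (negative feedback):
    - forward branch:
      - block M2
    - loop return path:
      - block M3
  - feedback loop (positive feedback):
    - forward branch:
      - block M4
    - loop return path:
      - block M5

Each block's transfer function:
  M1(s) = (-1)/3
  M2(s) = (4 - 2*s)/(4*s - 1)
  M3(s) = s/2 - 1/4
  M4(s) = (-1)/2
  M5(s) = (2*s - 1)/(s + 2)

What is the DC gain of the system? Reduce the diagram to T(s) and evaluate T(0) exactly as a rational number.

Step 1: close the feedback loop around M2, M3: (4*s - 8)/(2*s^2 - 13*s + 4)
Step 2: feedback reduction of M4, M5: (-s - 2)/(4*s + 3)
Step 3: series reduction of M1, [M2/(1+M2*M3)], [M4/(1-M4*M5)]: (4*s^2 - 16)/(24*s^3 - 138*s^2 - 69*s + 36)
Step 3 gives the overall T(s). Then T(0) = -16/36 = -4/9.

Final answer: -4/9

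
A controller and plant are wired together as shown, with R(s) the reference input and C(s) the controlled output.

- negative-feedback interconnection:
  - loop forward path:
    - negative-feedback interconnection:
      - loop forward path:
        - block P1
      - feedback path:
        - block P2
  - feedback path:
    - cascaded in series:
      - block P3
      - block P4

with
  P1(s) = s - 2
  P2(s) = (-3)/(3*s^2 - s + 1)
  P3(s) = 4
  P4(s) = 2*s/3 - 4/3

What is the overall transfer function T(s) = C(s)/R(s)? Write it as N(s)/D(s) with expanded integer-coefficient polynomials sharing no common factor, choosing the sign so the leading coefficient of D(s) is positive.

The answer is (9*s^3 - 21*s^2 + 9*s - 6)/(24*s^4 - 104*s^3 + 145*s^2 - 76*s + 53).

Reasoning:
(1) feedback reduction of P1, P2 gives (3*s^3 - 7*s^2 + 3*s - 2)/(3*s^2 - 4*s + 7)
(2) combine P3, P4 in series gives 8*s/3 - 16/3
(3) apply the feedback formula to [P1/(1+P1*P2)], (P3*P4): this yields T(s), and no further normalization is needed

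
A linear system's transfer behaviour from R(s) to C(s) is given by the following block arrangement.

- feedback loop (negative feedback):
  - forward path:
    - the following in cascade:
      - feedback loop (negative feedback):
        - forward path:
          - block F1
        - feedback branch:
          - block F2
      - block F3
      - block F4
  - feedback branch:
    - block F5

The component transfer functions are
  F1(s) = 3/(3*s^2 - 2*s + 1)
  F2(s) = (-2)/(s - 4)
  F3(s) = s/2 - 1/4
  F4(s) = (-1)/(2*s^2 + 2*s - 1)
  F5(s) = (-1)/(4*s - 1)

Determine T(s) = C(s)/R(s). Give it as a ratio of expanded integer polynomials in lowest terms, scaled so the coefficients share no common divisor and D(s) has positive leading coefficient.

The answer is (-24*s^3 + 114*s^2 - 75*s + 12)/(96*s^6 - 376*s^5 - 120*s^4 + 244*s^3 - 506*s^2 + 249*s - 28).

Reasoning:
Step 1 - feedback reduction of F1, F2: (3*s - 12)/(3*s^3 - 14*s^2 + 9*s - 10)
Step 2 - multiply [F1/(1+F1*F2)], F3, F4 (series): (-6*s^2 + 27*s - 12)/(24*s^5 - 88*s^4 - 52*s^3 + 48*s^2 - 116*s + 40)
Step 3 - collapse the loop (([F1/(1+F1*F2)]*F3*F4) forward, F5 return): this yields T(s), and no further normalization is needed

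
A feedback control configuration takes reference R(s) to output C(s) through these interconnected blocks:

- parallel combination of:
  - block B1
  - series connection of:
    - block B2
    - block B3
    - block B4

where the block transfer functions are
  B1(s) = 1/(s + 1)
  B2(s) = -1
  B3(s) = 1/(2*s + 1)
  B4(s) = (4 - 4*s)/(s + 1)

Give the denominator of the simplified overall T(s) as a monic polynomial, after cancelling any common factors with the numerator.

1. reduce the series chain B2, B3, B4: (4*s - 4)/(2*s^2 + 3*s + 1)
2. reduce the parallel group B1, (B2*B3*B4): (6*s - 3)/(2*s^2 + 3*s + 1)
That last expression is T(s), already simplified. Scaling its denominator by 1/2 (the reciprocal of the leading coefficient) yields the monic denominator.

Answer: s^2 + 3*s/2 + 1/2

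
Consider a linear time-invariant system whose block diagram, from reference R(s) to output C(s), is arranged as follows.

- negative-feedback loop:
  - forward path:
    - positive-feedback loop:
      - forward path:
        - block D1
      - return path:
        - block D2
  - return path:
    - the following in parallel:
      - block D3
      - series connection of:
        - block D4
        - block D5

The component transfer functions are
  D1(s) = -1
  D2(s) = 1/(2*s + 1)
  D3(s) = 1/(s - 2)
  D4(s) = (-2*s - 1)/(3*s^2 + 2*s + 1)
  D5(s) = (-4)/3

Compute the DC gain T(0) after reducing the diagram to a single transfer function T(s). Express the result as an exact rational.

Answer: -6/7

Working:
Step 1. reduce the feedback loop with forward D1 and return D2 -> (-2*s - 1)/(2*s + 2)
Step 2. reduce the series chain D4, D5 -> (8*s + 4)/(9*s^2 + 6*s + 3)
Step 3. parallel reduction of D3, (D4*D5) -> (17*s^2 - 6*s - 5)/(9*s^3 - 12*s^2 - 9*s - 6)
Step 4. feedback reduction of [D1/(1-D1*D2)], (D3+(D4*D5)) -> (-18*s^4 + 15*s^3 + 30*s^2 + 21*s + 6)/(18*s^4 - 40*s^3 - 47*s^2 - 14*s - 7)
Evaluating the step-4 result (the overall T(s)) at s = 0 gives T(0) = 6/(-7) = -6/7.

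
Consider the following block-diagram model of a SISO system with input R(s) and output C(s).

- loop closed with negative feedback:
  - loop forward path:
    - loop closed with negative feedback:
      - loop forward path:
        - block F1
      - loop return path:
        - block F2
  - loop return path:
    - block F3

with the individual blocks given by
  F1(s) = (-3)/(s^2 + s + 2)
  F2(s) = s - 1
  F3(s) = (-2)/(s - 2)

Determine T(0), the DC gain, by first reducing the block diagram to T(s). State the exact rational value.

Step 1 - reduce the feedback loop with forward F1 and return F2 = (-3)/(s^2 - 2*s + 5)
Step 2 - feedback reduction of [F1/(1+F1*F2)], F3 = (6 - 3*s)/(s^3 - 4*s^2 + 9*s - 4)
DC gain: substitute s = 0 into T(s) from step 2: T(0) = 6/(-4) = -3/2.

Therefore the answer is -3/2.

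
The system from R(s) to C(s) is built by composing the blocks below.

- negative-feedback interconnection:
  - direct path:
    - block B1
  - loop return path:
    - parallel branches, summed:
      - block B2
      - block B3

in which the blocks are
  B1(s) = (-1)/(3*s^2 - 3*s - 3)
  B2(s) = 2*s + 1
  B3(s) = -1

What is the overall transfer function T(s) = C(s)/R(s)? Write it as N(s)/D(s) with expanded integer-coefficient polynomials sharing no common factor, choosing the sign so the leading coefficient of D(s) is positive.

The answer is (-1)/(3*s^2 - 5*s - 3).

Reasoning:
[1] sum the parallel branches B2, B3; result 2*s
[2] collapse the loop (B1 forward, (B2+B3) return), giving the overall T(s)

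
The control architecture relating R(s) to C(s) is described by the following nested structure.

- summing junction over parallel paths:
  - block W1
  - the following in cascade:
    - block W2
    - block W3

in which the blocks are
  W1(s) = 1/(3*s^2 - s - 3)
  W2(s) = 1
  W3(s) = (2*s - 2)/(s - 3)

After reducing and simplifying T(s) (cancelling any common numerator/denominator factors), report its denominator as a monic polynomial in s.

Reducing step by step:

[1] reduce the series chain W2, W3 -> (2*s - 2)/(s - 3)
[2] add W1, (W2*W3) (parallel) -> (6*s^3 - 8*s^2 - 3*s + 3)/(3*s^3 - 10*s^2 + 9)
That last expression is T(s), already simplified. Scaling its denominator by 1/3 (the reciprocal of the leading coefficient) yields the monic denominator.

Answer: s^3 - 10*s^2/3 + 3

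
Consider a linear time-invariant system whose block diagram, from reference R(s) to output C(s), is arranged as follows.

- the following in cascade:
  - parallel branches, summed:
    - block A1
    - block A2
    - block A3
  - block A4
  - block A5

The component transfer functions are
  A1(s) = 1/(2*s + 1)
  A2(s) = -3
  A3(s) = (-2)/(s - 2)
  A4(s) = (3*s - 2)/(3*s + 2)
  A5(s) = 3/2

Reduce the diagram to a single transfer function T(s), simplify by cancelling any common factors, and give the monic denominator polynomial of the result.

(1) sum the parallel branches A1, A2, A3 gives (-6*s^2 + 6*s + 2)/(2*s^2 - 3*s - 2)
(2) reduce the series chain (A1+A2+A3), A4, A5 gives (-27*s^3 + 45*s^2 - 9*s - 6)/(6*s^3 - 5*s^2 - 12*s - 4)
That last expression is T(s), already simplified. Scaling its denominator by 1/6 (the reciprocal of the leading coefficient) yields the monic denominator.

Answer: s^3 - 5*s^2/6 - 2*s - 2/3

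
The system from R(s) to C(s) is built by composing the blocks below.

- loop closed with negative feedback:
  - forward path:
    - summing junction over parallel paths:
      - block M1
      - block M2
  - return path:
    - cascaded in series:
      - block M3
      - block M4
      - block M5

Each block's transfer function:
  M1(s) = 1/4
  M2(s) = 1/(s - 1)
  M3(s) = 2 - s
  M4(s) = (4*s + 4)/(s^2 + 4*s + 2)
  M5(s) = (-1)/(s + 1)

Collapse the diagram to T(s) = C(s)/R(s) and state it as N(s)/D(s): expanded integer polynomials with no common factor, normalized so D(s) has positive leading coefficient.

[1] sum the parallel branches M1, M2; result (s + 3)/(4*s - 4)
[2] reduce the series chain M3, M4, M5; result (4*s - 8)/(s^2 + 4*s + 2)
[3] close the feedback loop around (M1+M2), (M3*M4*M5); the result is T(s) itself (integer coefficients, no common factor, positive leading denominator coefficient)

Hence the answer: (s^3 + 7*s^2 + 14*s + 6)/(4*s^3 + 16*s^2 - 4*s - 32)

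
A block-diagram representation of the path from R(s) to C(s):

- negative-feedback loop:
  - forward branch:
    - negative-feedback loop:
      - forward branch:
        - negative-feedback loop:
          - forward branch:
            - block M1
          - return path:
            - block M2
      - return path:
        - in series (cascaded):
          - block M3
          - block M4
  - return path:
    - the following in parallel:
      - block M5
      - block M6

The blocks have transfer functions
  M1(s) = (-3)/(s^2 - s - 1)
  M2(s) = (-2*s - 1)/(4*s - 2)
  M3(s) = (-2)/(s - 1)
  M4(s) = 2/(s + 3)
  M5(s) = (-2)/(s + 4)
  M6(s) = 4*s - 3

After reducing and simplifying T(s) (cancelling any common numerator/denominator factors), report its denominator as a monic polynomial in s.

First reduce the diagram to T(s).

(1) reduce the feedback loop with forward M1 and return M2 gives (6 - 12*s)/(4*s^3 - 6*s^2 + 4*s + 5)
(2) cascade M3, M4 gives (-4)/(s^2 + 2*s - 3)
(3) reduce the feedback loop with forward [M1/(1+M1*M2)] and return (M3*M4) gives (-12*s^3 - 18*s^2 + 48*s - 18)/(4*s^5 + 2*s^4 - 20*s^3 + 31*s^2 + 46*s - 39)
(4) parallel reduction of M5, M6 gives (4*s^2 + 13*s - 14)/(s + 4)
(5) apply the feedback formula to [[M1/(1+M1*M2)]/(1+[M1/(1+M1*M2)]*(M3*M4))], (M5+M6) gives (-12*s^4 - 66*s^3 - 24*s^2 + 174*s - 72)/(4*s^6 - 30*s^5 - 240*s^4 + 77*s^3 + 974*s^2 - 761*s + 96)
The result of step 5 is T(s) in lowest terms. Its denominator has leading coefficient 4; dividing the denominator through by 4 makes it monic.

Answer: s^6 - 15*s^5/2 - 60*s^4 + 77*s^3/4 + 487*s^2/2 - 761*s/4 + 24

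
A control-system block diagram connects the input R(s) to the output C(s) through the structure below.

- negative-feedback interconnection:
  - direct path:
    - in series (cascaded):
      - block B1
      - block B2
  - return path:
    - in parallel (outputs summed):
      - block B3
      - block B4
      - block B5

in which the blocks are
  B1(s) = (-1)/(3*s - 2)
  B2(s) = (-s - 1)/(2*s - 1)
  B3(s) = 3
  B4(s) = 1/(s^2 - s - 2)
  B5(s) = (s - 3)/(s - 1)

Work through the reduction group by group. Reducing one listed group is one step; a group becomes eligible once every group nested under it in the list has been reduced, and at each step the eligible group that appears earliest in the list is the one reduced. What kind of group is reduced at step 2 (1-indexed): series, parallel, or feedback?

Step 1 - cascade B1, B2
Step 2 - add B3, B4, B5 (parallel)
Step 3 - feedback reduction of (B1*B2), (B3+B4+B5)
So the answer for step 2 is parallel.

Final answer: parallel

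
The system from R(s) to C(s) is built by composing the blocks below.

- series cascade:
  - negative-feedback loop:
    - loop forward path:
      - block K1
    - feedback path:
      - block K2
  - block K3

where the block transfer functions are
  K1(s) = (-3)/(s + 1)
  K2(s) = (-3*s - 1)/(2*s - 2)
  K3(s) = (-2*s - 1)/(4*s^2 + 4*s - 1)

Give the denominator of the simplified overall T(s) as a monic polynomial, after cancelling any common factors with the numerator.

1. collapse the loop (K1 forward, K2 return): (6 - 6*s)/(2*s^2 + 9*s + 1)
2. series reduction of [K1/(1+K1*K2)], K3: (12*s^2 - 6*s - 6)/(8*s^4 + 44*s^3 + 38*s^2 - 5*s - 1)
That last expression is T(s), already simplified. Scaling its denominator by 1/8 (the reciprocal of the leading coefficient) yields the monic denominator.

Therefore the answer is s^4 + 11*s^3/2 + 19*s^2/4 - 5*s/8 - 1/8.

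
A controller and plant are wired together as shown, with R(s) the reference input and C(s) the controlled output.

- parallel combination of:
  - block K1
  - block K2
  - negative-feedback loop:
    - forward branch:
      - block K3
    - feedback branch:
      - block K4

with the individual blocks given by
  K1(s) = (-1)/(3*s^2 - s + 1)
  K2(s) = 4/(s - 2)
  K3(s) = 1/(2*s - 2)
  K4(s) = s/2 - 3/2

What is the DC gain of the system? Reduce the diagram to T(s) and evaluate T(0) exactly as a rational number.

First reduce the diagram to T(s).

Step 1: collapse the loop (K3 forward, K4 return), giving 2/(5*s - 7)
Step 2: add K1, K2, [K3/(1+K3*K4)] (parallel), giving (66*s^3 - 123*s^2 + 71*s - 46)/(15*s^4 - 56*s^3 + 64*s^2 - 31*s + 14)
Step 2 gives the overall T(s). Then T(0) = -46/14 = -23/7.

Answer: -23/7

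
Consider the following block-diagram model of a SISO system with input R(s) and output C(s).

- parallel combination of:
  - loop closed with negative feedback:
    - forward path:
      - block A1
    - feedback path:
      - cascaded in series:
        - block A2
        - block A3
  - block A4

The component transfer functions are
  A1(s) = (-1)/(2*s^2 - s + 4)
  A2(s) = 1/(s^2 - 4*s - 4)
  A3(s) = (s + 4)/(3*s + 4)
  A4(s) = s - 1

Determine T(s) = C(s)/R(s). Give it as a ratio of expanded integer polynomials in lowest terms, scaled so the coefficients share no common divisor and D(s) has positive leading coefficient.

Reducing step by step:

[1] cascade A2, A3; result (s + 4)/(3*s^3 - 8*s^2 - 28*s - 16)
[2] close the feedback loop around A1, (A2*A3); result (-3*s^3 + 8*s^2 + 28*s + 16)/(6*s^5 - 19*s^4 - 36*s^3 - 36*s^2 - 97*s - 68)
[3] add [A1/(1+A1*(A2*A3))], A4 (parallel): this yields T(s), and no further normalization is needed

Answer: (6*s^6 - 25*s^5 - 17*s^4 - 3*s^3 - 53*s^2 + 57*s + 84)/(6*s^5 - 19*s^4 - 36*s^3 - 36*s^2 - 97*s - 68)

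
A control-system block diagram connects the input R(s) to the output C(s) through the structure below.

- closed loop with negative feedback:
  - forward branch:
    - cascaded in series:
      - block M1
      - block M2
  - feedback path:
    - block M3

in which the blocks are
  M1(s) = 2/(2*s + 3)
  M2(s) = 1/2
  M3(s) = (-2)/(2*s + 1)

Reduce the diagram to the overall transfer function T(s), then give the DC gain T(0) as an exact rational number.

First reduce the diagram to T(s).

Step 1 - combine M1, M2 in series -> 1/(2*s + 3)
Step 2 - reduce the feedback loop with forward (M1*M2) and return M3 -> (2*s + 1)/(4*s^2 + 8*s + 1)
The step-2 result is T(s). Setting s = 0: T(0) = 1/1 = 1.

Answer: 1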